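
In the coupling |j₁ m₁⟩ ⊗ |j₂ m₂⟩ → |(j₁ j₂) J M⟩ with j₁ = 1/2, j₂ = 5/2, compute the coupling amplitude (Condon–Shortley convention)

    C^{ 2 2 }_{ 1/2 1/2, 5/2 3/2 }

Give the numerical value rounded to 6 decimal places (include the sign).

+0.408248

j₁+j₂−J=1  J+j₁−j₂=0  J−j₁+j₂=4  j₁+j₂+J+1=6
(j₁±m₁, j₂±m₂, J±M) = (1,0,4,1,4,0)
P² = 96
sum k=0..0:
  [0] +1/24 = 1/24
S = 1/24
C² = P²·S² = 1/6 ; C = +0.408248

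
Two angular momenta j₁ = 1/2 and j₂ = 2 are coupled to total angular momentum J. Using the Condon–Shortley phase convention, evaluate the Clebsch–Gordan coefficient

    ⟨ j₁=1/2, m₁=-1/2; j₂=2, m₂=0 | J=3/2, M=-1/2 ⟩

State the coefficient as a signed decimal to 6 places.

−√(2/5) ≈ -0.632456

√[4·1!0!3!/5! · 0!1!2!2!1!2!] = √(8/5)
  +(−1)^1/∏(1,0,0,1,0,2)! = -1/2  (running -1/2)
⟨..|..⟩ = √(8/5)·(-1/2) = -0.632456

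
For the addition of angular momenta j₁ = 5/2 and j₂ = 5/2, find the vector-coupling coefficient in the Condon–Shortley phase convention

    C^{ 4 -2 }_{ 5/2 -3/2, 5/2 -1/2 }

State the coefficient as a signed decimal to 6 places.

√[9·1!4!4!/10! · 1!4!2!3!2!6!] = √(20736/35)
  +(−1)^0/∏(0,1,4,2,0,2)! = 1/96  (running 1/96)
  +(−1)^1/∏(1,0,3,1,1,3)! = -1/36  (running -5/288)
⟨..|..⟩ = √(20736/35)·(-5/288) = -0.422577

-0.422577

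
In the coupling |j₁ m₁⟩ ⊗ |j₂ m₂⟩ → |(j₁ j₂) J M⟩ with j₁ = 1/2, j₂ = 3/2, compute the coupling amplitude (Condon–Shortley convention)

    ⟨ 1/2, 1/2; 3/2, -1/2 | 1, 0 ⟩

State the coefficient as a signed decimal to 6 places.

+0.707107  (= +√(1/2))

triangle: 1!*0!*2!/4! = 2/24
(j±m)!: 1!*0!*1!*2!*1!*1! = 2
prefactor² = (2J+1)*Δ*N² = 1/2
  k=0: +1/(0!*1!*0!*1!*0!*1!) = 1
Σ = 1  ⇒  CG² = 1/2*1² = 1/2
CG = +√(1/2) = +0.707107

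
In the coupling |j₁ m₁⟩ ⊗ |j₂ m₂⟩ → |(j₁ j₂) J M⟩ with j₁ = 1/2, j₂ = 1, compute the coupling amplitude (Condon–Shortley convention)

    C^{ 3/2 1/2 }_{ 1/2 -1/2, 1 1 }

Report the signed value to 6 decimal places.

triangle: 0!·1!·2!/4! = 2/24
(j±m)!: 0!·1!·2!·0!·2!·1! = 4
prefactor² = (2J+1)·Δ·N² = 4/3
  k=0: +1/(0!·0!·1!·2!·0!·0!) = 1/2
Σ = 1/2  ⇒  CG² = 4/3·1/2² = 1/3
CG = +√(1/3) = +0.577350

+√(1/3) ≈ +0.577350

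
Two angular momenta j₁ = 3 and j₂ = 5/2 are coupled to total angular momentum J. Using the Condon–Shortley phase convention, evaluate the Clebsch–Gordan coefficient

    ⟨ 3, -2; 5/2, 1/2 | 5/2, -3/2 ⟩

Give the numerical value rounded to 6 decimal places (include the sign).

+√(1/14) = +0.267261

j₁+j₂−J=3  J+j₁−j₂=3  J−j₁+j₂=2  j₁+j₂+J+1=9
(j₁±m₁, j₂±m₂, J±M) = (1,5,3,2,1,4)
P² = 288/7
sum k=2..3:
  [2] +1/12 = 1/12
  [3] −1/24 = -1/24
S = 1/24
C² = P²·S² = 1/14 ; C = +0.267261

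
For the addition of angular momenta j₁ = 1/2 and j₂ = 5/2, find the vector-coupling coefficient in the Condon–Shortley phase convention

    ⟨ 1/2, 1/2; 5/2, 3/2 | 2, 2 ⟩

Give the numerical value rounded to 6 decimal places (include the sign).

+√(1/6) = +0.408248

triangle: 1!·0!·4!/6! = 24/720
(j±m)!: 1!·0!·4!·1!·4!·0! = 576
prefactor² = (2J+1)·Δ·N² = 96
  k=0: +1/(0!·1!·0!·4!·0!·0!) = 1/24
Σ = 1/24  ⇒  CG² = 96·1/24² = 1/6
CG = +√(1/6) = +0.408248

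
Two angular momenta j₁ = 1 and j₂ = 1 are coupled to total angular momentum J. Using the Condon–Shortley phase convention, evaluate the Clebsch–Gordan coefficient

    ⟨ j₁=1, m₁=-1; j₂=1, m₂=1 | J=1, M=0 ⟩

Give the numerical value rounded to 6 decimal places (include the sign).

triangle: 1!*1!*1!/4! = 1/24
(j±m)!: 0!*2!*2!*0!*1!*1! = 4
prefactor² = (2J+1)*Δ*N² = 1/2
  k=1: −1/(1!*0!*1!*1!*0!*0!) = -1
Σ = -1  ⇒  CG² = 1/2*(-1)² = 1/2
CG = −√(1/2) = -0.707107

-0.707107  (= −√(1/2))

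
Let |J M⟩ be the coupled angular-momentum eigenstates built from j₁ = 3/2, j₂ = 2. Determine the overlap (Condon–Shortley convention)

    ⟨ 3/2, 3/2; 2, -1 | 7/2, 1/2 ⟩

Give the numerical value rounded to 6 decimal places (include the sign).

√[8·0!3!4!/8! · 3!0!1!3!4!3!] = √(5184/35)
  +(−1)^0/∏(0,0,0,1,3,3)! = 1/36  (running 1/36)
⟨..|..⟩ = √(5184/35)·(1/36) = +0.338062

+√(4/35) = +0.338062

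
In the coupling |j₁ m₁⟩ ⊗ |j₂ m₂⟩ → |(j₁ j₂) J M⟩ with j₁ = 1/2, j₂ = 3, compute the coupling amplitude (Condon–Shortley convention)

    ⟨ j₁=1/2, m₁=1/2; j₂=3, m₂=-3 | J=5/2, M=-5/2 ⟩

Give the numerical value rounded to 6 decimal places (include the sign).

+√(6/7) ≈ +0.925820

j₁+j₂−J=1  J+j₁−j₂=0  J−j₁+j₂=5  j₁+j₂+J+1=7
(j₁±m₁, j₂±m₂, J±M) = (1,0,0,6,0,5)
P² = 86400/7
sum k=0..0:
  [0] +1/120 = 1/120
S = 1/120
C² = P²·S² = 6/7 ; C = +0.925820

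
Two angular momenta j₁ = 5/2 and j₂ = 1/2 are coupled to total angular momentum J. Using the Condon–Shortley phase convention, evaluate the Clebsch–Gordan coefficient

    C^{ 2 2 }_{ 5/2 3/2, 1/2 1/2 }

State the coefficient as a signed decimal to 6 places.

−√(1/6) ≈ -0.408248

j₁+j₂−J=1  J+j₁−j₂=4  J−j₁+j₂=0  j₁+j₂+J+1=6
(j₁±m₁, j₂±m₂, J±M) = (4,1,1,0,4,0)
P² = 96
sum k=1..1:
  [1] −1/24 = -1/24
S = -1/24
C² = P²·S² = 1/6 ; C = -0.408248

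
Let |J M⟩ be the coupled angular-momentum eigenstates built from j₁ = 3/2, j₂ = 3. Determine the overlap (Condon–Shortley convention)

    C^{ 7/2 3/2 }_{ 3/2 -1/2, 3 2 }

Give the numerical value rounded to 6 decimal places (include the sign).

-0.654654

√[8·1!2!5!/9! · 1!2!5!1!5!2!] = √(6400/21)
  +(−1)^0/∏(0,1,2,5,0,0)! = 1/240  (running 1/240)
  +(−1)^1/∏(1,0,1,4,1,1)! = -1/24  (running -3/80)
⟨..|..⟩ = √(6400/21)·(-3/80) = -0.654654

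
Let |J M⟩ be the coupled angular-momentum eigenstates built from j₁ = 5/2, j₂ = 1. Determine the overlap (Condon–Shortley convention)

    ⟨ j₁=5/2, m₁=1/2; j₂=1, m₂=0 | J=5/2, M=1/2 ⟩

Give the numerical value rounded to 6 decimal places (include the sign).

triangle: 1!·4!·1!/7! = 24/5040
(j±m)!: 3!·2!·1!·1!·3!·2! = 144
prefactor² = (2J+1)·Δ·N² = 144/35
  k=0: +1/(0!·1!·2!·1!·2!·0!) = 1/4
  k=1: −1/(1!·0!·1!·0!·3!·1!) = -1/6
Σ = 1/12  ⇒  CG² = 144/35·1/12² = 1/35
CG = +√(1/35) = +0.169031

+0.169031  (= +√(1/35))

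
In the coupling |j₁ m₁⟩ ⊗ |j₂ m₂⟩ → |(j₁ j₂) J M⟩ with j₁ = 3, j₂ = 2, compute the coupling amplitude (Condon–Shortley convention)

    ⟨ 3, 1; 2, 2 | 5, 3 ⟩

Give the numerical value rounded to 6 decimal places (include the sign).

√[11·0!6!4!/11! · 4!2!4!0!8!2!] = √(442368)
  +(−1)^0/∏(0,0,2,4,4,0)! = 1/1152  (running 1/1152)
⟨..|..⟩ = √(442368)·(1/1152) = +0.577350

+√(1/3) ≈ +0.577350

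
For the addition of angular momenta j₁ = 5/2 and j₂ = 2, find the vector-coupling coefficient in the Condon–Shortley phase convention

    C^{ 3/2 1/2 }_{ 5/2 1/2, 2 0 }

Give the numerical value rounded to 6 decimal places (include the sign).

-0.239046

j₁+j₂−J=3  J+j₁−j₂=2  J−j₁+j₂=1  j₁+j₂+J+1=7
(j₁±m₁, j₂±m₂, J±M) = (3,2,2,2,2,1)
P² = 32/35
sum k=1..2:
  [1] −1/2 = -1/2
  [2] +1/4 = 1/4
S = -1/4
C² = P²·S² = 2/35 ; C = -0.239046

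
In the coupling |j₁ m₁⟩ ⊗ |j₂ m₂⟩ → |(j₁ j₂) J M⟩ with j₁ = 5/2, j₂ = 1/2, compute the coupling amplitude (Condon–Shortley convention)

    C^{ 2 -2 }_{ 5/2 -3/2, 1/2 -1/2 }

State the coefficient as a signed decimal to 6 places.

+√(1/6) ≈ +0.408248

triangle: 1!·4!·0!/6! = 24/720
(j±m)!: 1!·4!·0!·1!·0!·4! = 576
prefactor² = (2J+1)·Δ·N² = 96
  k=0: +1/(0!·1!·4!·0!·0!·0!) = 1/24
Σ = 1/24  ⇒  CG² = 96·1/24² = 1/6
CG = +√(1/6) = +0.408248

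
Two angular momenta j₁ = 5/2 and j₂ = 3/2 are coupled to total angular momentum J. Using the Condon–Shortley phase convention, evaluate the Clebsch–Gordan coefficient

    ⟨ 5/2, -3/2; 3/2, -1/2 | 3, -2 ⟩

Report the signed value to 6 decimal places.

triangle: 1!×4!×2!/8! = 48/40320
(j±m)!: 1!×4!×1!×2!×1!×5! = 5760
prefactor² = (2J+1)×Δ×N² = 48
  k=0: +1/(0!×1!×4!×1!×0!×1!) = 1/24
  k=1: −1/(1!×0!×3!×0!×1!×2!) = -1/12
Σ = -1/24  ⇒  CG² = 48×(-1/24)² = 1/12
CG = −√(1/12) = -0.288675

-0.288675  (= −√(1/12))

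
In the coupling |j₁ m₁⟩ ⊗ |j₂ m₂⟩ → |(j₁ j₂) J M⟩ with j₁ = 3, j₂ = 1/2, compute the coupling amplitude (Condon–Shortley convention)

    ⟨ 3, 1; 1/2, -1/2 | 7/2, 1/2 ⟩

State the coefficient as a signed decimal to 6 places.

+√(3/7) = +0.654654

j₁+j₂−J=0  J+j₁−j₂=6  J−j₁+j₂=1  j₁+j₂+J+1=8
(j₁±m₁, j₂±m₂, J±M) = (4,2,0,1,4,3)
P² = 6912/7
sum k=0..0:
  [0] +1/48 = 1/48
S = 1/48
C² = P²·S² = 3/7 ; C = +0.654654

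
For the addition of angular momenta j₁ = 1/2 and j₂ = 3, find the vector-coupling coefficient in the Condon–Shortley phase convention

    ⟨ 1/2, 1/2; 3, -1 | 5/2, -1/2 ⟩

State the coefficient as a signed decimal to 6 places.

+√(4/7) = +0.755929

triangle: 1!·0!·5!/7! = 120/5040
(j±m)!: 1!·0!·2!·4!·2!·3! = 576
prefactor² = (2J+1)·Δ·N² = 576/7
  k=0: +1/(0!·1!·0!·2!·0!·3!) = 1/12
Σ = 1/12  ⇒  CG² = 576/7·1/12² = 4/7
CG = +√(4/7) = +0.755929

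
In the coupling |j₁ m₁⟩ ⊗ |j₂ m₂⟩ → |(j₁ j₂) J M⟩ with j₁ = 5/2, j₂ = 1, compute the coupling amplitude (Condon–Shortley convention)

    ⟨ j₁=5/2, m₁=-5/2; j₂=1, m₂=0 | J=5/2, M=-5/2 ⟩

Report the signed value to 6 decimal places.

-0.845154

√[6·1!4!1!/7! · 0!5!1!1!0!5!] = √(2880/7)
  +(−1)^1/∏(1,0,4,0,0,1)! = -1/24  (running -1/24)
⟨..|..⟩ = √(2880/7)·(-1/24) = -0.845154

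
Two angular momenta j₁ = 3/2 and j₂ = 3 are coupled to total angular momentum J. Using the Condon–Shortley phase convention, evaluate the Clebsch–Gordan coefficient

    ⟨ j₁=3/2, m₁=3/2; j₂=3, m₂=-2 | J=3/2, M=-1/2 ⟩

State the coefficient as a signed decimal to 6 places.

triangle: 3!·0!·3!/7! = 36/5040
(j±m)!: 3!·0!·1!·5!·1!·2! = 1440
prefactor² = (2J+1)·Δ·N² = 288/7
  k=0: +1/(0!·3!·0!·1!·0!·2!) = 1/12
Σ = 1/12  ⇒  CG² = 288/7·1/12² = 2/7
CG = +√(2/7) = +0.534522

+√(2/7) ≈ +0.534522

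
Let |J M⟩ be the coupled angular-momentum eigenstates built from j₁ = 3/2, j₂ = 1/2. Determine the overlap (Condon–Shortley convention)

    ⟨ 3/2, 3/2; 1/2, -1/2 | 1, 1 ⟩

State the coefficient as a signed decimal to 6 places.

+0.866025  (= +√(3/4))

j₁+j₂−J=1  J+j₁−j₂=2  J−j₁+j₂=0  j₁+j₂+J+1=4
(j₁±m₁, j₂±m₂, J±M) = (3,0,0,1,2,0)
P² = 3
sum k=0..0:
  [0] +1/2 = 1/2
S = 1/2
C² = P²·S² = 3/4 ; C = +0.866025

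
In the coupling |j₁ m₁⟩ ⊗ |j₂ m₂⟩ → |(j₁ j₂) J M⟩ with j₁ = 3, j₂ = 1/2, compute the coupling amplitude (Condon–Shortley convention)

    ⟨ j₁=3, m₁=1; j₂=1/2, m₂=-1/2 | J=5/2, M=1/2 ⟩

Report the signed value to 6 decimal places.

triangle: 1!·5!·0!/7! = 120/5040
(j±m)!: 4!·2!·0!·1!·3!·2! = 576
prefactor² = (2J+1)·Δ·N² = 576/7
  k=0: +1/(0!·1!·2!·0!·3!·0!) = 1/12
Σ = 1/12  ⇒  CG² = 576/7·1/12² = 4/7
CG = +√(4/7) = +0.755929

+0.755929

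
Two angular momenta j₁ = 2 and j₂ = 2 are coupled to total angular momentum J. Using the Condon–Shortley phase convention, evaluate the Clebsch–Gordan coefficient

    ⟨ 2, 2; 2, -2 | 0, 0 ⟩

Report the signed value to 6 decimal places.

√[1·4!0!0!/5! · 4!0!0!4!0!0!] = √(576/5)
  +(−1)^0/∏(0,4,0,0,0,0)! = 1/24  (running 1/24)
⟨..|..⟩ = √(576/5)·(1/24) = +0.447214

+√(1/5) ≈ +0.447214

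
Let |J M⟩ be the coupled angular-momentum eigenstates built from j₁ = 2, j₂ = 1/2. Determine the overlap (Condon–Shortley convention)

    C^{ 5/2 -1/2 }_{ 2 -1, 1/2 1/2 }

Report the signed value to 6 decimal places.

√[6·0!4!1!/6! · 1!3!1!0!2!3!] = √(72/5)
  +(−1)^0/∏(0,0,3,1,1,0)! = 1/6  (running 1/6)
⟨..|..⟩ = √(72/5)·(1/6) = +0.632456

+√(2/5) = +0.632456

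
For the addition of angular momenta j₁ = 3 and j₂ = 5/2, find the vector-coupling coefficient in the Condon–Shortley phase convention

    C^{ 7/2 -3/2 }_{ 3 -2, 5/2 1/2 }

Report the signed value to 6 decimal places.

+0.308607  (= +√(2/21))

j₁+j₂−J=2  J+j₁−j₂=4  J−j₁+j₂=3  j₁+j₂+J+1=10
(j₁±m₁, j₂±m₂, J±M) = (1,5,3,2,2,5)
P² = 1536/7
sum k=1..2:
  [1] −1/48 = -1/48
  [2] +1/24 = 1/24
S = 1/48
C² = P²·S² = 2/21 ; C = +0.308607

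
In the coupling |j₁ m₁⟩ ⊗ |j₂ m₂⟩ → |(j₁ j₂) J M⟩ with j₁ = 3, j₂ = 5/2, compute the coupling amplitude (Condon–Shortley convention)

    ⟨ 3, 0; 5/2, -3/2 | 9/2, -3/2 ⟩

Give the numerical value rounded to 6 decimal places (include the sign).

j₁+j₂−J=1  J+j₁−j₂=5  J−j₁+j₂=4  j₁+j₂+J+1=11
(j₁±m₁, j₂±m₂, J±M) = (3,3,1,4,3,6)
P² = 207360/77
sum k=0..1:
  [0] +1/72 = 1/72
  [1] −1/288 = -1/288
S = 1/96
C² = P²·S² = 45/154 ; C = +0.540562

+0.540562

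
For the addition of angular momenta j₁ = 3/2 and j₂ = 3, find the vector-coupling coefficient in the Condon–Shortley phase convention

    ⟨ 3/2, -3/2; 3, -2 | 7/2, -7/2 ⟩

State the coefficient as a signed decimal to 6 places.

triangle: 1!·2!·5!/9! = 240/362880
(j±m)!: 0!·3!·1!·5!·0!·7! = 3628800
prefactor² = (2J+1)·Δ·N² = 19200
  k=1: −1/(1!·0!·2!·0!·0!·5!) = -1/240
Σ = -1/240  ⇒  CG² = 19200·(-1/240)² = 1/3
CG = −√(1/3) = -0.577350

-0.577350  (= −√(1/3))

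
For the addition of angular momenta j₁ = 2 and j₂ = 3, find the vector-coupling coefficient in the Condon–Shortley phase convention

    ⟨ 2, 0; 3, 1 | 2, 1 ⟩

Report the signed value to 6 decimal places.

+0.377964  (= +√(1/7))

√[5·3!1!3!/8! · 2!2!4!2!3!1!] = √(36/7)
  +(−1)^1/∏(1,2,1,3,0,0)! = -1/12  (running -1/12)
  +(−1)^2/∏(2,1,0,2,1,1)! = 1/4  (running 1/6)
⟨..|..⟩ = √(36/7)·(1/6) = +0.377964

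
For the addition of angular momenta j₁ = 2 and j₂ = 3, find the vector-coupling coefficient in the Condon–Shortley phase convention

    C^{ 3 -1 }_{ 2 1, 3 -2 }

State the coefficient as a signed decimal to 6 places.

√[7·2!2!4!/9! · 3!1!1!5!2!4!] = √(64)
  +(−1)^0/∏(0,2,1,1,1,3)! = 1/12  (running 1/12)
  +(−1)^1/∏(1,1,0,0,2,4)! = -1/48  (running 1/16)
⟨..|..⟩ = √(64)·(1/16) = +0.500000

+√(1/4) = +0.500000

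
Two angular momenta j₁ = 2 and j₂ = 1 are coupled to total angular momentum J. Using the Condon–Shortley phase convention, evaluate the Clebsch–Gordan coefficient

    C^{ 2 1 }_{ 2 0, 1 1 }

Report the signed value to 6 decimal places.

√[5·1!3!1!/6! · 2!2!2!0!3!1!] = √(2)
  +(−1)^1/∏(1,0,1,1,2,0)! = -1/2  (running -1/2)
⟨..|..⟩ = √(2)·(-1/2) = -0.707107

−√(1/2) ≈ -0.707107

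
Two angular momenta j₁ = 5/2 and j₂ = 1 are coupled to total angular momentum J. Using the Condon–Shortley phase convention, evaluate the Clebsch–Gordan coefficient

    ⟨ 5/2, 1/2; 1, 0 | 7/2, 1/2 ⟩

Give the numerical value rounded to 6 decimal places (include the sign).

√[8·0!5!2!/8! · 3!2!1!1!4!3!] = √(576/7)
  +(−1)^0/∏(0,0,2,1,3,1)! = 1/12  (running 1/12)
⟨..|..⟩ = √(576/7)·(1/12) = +0.755929

+√(4/7) ≈ +0.755929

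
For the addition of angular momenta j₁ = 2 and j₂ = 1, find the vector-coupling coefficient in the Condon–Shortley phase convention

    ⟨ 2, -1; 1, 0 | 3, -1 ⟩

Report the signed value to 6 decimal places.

j₁+j₂−J=0  J+j₁−j₂=4  J−j₁+j₂=2  j₁+j₂+J+1=7
(j₁±m₁, j₂±m₂, J±M) = (1,3,1,1,2,4)
P² = 96/5
sum k=0..0:
  [0] +1/6 = 1/6
S = 1/6
C² = P²·S² = 8/15 ; C = +0.730297

+√(8/15) = +0.730297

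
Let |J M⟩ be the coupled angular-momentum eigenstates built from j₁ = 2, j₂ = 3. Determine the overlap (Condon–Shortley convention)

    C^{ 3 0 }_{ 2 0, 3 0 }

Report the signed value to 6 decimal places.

−√(4/15) = -0.516398

j₁+j₂−J=2  J+j₁−j₂=2  J−j₁+j₂=4  j₁+j₂+J+1=9
(j₁±m₁, j₂±m₂, J±M) = (2,2,3,3,3,3)
P² = 48/5
sum k=0..2:
  [0] +1/24 = 1/24
  [1] −1/4 = -1/4
  [2] +1/24 = 1/24
S = -1/6
C² = P²·S² = 4/15 ; C = -0.516398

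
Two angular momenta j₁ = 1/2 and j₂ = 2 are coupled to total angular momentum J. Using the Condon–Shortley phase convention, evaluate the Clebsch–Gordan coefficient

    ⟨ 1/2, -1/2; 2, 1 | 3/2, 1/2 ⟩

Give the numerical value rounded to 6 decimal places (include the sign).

-0.774597  (= −√(3/5))

j₁+j₂−J=1  J+j₁−j₂=0  J−j₁+j₂=3  j₁+j₂+J+1=5
(j₁±m₁, j₂±m₂, J±M) = (0,1,3,1,2,1)
P² = 12/5
sum k=1..1:
  [1] −1/2 = -1/2
S = -1/2
C² = P²·S² = 3/5 ; C = -0.774597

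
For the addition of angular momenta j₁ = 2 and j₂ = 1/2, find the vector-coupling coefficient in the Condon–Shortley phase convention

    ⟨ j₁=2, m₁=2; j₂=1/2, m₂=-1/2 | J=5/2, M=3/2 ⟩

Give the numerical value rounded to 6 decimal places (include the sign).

+0.447214  (= +√(1/5))

triangle: 0!*4!*1!/6! = 24/720
(j±m)!: 4!*0!*0!*1!*4!*1! = 576
prefactor² = (2J+1)*Δ*N² = 576/5
  k=0: +1/(0!*0!*0!*0!*4!*1!) = 1/24
Σ = 1/24  ⇒  CG² = 576/5*1/24² = 1/5
CG = +√(1/5) = +0.447214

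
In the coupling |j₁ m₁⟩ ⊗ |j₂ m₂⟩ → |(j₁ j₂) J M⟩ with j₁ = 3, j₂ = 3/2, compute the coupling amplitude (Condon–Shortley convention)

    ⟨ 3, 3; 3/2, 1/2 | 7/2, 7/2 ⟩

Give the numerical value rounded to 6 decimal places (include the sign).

+√(2/3) = +0.816497

√[8·1!5!2!/9! · 6!0!2!1!7!0!] = √(38400)
  +(−1)^0/∏(0,1,0,2,5,0)! = 1/240  (running 1/240)
⟨..|..⟩ = √(38400)·(1/240) = +0.816497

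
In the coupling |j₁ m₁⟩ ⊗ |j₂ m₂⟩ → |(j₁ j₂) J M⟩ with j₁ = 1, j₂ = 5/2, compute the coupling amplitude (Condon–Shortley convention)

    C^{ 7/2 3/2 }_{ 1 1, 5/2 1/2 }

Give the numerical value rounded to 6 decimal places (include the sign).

+0.690066  (= +√(10/21))

√[8·0!2!5!/8! · 2!0!3!2!5!2!] = √(1920/7)
  +(−1)^0/∏(0,0,0,3,2,2)! = 1/24  (running 1/24)
⟨..|..⟩ = √(1920/7)·(1/24) = +0.690066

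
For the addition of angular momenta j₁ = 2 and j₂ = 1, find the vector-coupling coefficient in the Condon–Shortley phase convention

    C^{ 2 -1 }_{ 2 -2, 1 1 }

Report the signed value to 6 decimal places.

-0.577350

j₁+j₂−J=1  J+j₁−j₂=3  J−j₁+j₂=1  j₁+j₂+J+1=6
(j₁±m₁, j₂±m₂, J±M) = (0,4,2,0,1,3)
P² = 12
sum k=1..1:
  [1] −1/6 = -1/6
S = -1/6
C² = P²·S² = 1/3 ; C = -0.577350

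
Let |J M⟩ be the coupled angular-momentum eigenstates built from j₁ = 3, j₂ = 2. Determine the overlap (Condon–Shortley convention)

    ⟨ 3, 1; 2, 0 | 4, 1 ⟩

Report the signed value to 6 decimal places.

triangle: 1!·5!·3!/10! = 720/3628800
(j±m)!: 4!·2!·2!·2!·5!·3! = 138240
prefactor² = (2J+1)·Δ·N² = 1728/7
  k=0: +1/(0!·1!·2!·2!·3!·1!) = 1/24
  k=1: −1/(1!·0!·1!·1!·4!·2!) = -1/48
Σ = 1/48  ⇒  CG² = 1728/7·1/48² = 3/28
CG = +√(3/28) = +0.327327

+√(3/28) ≈ +0.327327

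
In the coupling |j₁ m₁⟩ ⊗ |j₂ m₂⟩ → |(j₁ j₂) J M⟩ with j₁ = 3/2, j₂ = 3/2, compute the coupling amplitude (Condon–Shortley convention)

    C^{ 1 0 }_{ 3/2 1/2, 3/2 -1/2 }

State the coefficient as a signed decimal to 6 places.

√[3·2!1!1!/5! · 2!1!1!2!1!1!] = √(1/5)
  +(−1)^0/∏(0,2,1,1,0,0)! = 1/2  (running 1/2)
  +(−1)^1/∏(1,1,0,0,1,1)! = -1  (running -1/2)
⟨..|..⟩ = √(1/5)·(-1/2) = -0.223607

−√(1/20) = -0.223607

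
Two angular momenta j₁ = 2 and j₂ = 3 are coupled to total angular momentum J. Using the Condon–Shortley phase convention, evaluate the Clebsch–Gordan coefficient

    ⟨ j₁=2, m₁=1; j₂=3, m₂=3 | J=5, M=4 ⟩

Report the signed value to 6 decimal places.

j₁+j₂−J=0  J+j₁−j₂=4  J−j₁+j₂=6  j₁+j₂+J+1=11
(j₁±m₁, j₂±m₂, J±M) = (3,1,6,0,9,1)
P² = 7464960
sum k=0..0:
  [0] +1/4320 = 1/4320
S = 1/4320
C² = P²·S² = 2/5 ; C = +0.632456

+0.632456  (= +√(2/5))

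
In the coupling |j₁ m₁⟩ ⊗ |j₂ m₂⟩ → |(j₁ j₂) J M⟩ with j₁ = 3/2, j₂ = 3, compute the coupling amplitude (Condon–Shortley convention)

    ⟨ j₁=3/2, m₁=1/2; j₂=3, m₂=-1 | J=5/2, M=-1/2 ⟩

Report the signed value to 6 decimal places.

√[6·2!1!4!/8! · 2!1!2!4!2!3!] = √(288/35)
  +(−1)^0/∏(0,2,1,2,0,2)! = 1/8  (running 1/8)
  +(−1)^1/∏(1,1,0,1,1,3)! = -1/6  (running -1/24)
⟨..|..⟩ = √(288/35)·(-1/24) = -0.119523

−√(1/70) ≈ -0.119523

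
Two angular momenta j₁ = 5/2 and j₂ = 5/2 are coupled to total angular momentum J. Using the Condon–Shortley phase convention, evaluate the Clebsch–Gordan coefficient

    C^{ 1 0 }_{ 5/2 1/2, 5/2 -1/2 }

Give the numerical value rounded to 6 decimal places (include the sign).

+0.119523

√[3·4!1!1!/7! · 3!2!2!3!1!1!] = √(72/35)
  +(−1)^1/∏(1,3,1,1,0,0)! = -1/6  (running -1/6)
  +(−1)^2/∏(2,2,0,0,1,1)! = 1/4  (running 1/12)
⟨..|..⟩ = √(72/35)·(1/12) = +0.119523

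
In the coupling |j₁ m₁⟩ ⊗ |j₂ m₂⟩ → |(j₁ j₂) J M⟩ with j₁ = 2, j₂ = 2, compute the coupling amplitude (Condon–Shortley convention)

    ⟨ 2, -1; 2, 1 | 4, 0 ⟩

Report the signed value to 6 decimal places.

+√(8/35) = +0.478091

triangle: 0!*4!*4!/9! = 576/362880
(j±m)!: 1!*3!*3!*1!*4!*4! = 20736
prefactor² = (2J+1)*Δ*N² = 10368/35
  k=0: +1/(0!*0!*3!*3!*1!*1!) = 1/36
Σ = 1/36  ⇒  CG² = 10368/35*1/36² = 8/35
CG = +√(8/35) = +0.478091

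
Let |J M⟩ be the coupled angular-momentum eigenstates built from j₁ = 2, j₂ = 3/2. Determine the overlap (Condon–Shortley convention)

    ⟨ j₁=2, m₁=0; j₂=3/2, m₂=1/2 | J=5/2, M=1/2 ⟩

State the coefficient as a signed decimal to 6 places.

-0.292770  (= −√(3/35))

j₁+j₂−J=1  J+j₁−j₂=3  J−j₁+j₂=2  j₁+j₂+J+1=7
(j₁±m₁, j₂±m₂, J±M) = (2,2,2,1,3,2)
P² = 48/35
sum k=0..1:
  [0] +1/4 = 1/4
  [1] −1/2 = -1/2
S = -1/4
C² = P²·S² = 3/35 ; C = -0.292770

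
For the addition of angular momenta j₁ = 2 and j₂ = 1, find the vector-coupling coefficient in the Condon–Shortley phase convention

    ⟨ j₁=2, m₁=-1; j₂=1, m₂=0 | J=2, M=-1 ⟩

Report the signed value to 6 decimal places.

-0.408248  (= −√(1/6))

j₁+j₂−J=1  J+j₁−j₂=3  J−j₁+j₂=1  j₁+j₂+J+1=6
(j₁±m₁, j₂±m₂, J±M) = (1,3,1,1,1,3)
P² = 3/2
sum k=0..1:
  [0] +1/6 = 1/6
  [1] −1/2 = -1/2
S = -1/3
C² = P²·S² = 1/6 ; C = -0.408248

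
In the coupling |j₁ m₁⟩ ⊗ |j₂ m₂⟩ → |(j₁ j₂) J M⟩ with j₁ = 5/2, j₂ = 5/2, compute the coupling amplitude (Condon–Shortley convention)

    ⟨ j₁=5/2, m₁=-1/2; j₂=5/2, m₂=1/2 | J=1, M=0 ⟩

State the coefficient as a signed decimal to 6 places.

triangle: 4!×1!×1!/7! = 24/5040
(j±m)!: 2!×3!×3!×2!×1!×1! = 144
prefactor² = (2J+1)×Δ×N² = 72/35
  k=2: +1/(2!×2!×1!×1!×0!×0!) = 1/4
  k=3: −1/(3!×1!×0!×0!×1!×1!) = -1/6
Σ = 1/12  ⇒  CG² = 72/35×1/12² = 1/70
CG = +√(1/70) = +0.119523

+√(1/70) ≈ +0.119523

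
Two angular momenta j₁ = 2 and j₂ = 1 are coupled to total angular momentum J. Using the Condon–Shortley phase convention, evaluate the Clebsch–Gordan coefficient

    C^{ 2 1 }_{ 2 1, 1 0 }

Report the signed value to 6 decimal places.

+√(1/6) = +0.408248

√[5·1!3!1!/6! · 3!1!1!1!3!1!] = √(3/2)
  +(−1)^0/∏(0,1,1,1,2,0)! = 1/2  (running 1/2)
  +(−1)^1/∏(1,0,0,0,3,1)! = -1/6  (running 1/3)
⟨..|..⟩ = √(3/2)·(1/3) = +0.408248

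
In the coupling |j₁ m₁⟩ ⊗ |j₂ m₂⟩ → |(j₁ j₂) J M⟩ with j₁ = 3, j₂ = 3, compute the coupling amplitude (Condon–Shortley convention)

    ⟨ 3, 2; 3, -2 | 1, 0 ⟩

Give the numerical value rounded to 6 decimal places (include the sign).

√[3·5!1!1!/8! · 5!1!1!5!1!1!] = √(900/7)
  +(−1)^0/∏(0,5,1,1,0,0)! = 1/120  (running 1/120)
  +(−1)^1/∏(1,4,0,0,1,1)! = -1/24  (running -1/30)
⟨..|..⟩ = √(900/7)·(-1/30) = -0.377964

-0.377964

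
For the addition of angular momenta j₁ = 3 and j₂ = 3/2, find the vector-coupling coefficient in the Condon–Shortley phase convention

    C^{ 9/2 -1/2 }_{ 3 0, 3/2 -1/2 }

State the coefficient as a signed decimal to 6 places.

+√(10/21) ≈ +0.690066

√[10·0!6!3!/10! · 3!3!1!2!4!5!] = √(17280/7)
  +(−1)^0/∏(0,0,3,1,3,2)! = 1/72  (running 1/72)
⟨..|..⟩ = √(17280/7)·(1/72) = +0.690066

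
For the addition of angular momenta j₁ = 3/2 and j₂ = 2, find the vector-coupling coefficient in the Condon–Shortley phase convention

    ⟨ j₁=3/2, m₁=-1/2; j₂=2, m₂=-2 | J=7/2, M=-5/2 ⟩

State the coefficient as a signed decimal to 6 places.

j₁+j₂−J=0  J+j₁−j₂=3  J−j₁+j₂=4  j₁+j₂+J+1=8
(j₁±m₁, j₂±m₂, J±M) = (1,2,0,4,1,6)
P² = 6912/7
sum k=0..0:
  [0] +1/48 = 1/48
S = 1/48
C² = P²·S² = 3/7 ; C = +0.654654

+√(3/7) = +0.654654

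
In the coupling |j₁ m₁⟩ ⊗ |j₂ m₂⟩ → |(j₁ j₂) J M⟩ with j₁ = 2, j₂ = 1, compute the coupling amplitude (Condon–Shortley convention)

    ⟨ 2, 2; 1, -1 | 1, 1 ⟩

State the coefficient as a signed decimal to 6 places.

+√(3/5) = +0.774597

triangle: 2!·2!·0!/5! = 4/120
(j±m)!: 4!·0!·0!·2!·2!·0! = 96
prefactor² = (2J+1)·Δ·N² = 48/5
  k=0: +1/(0!·2!·0!·0!·2!·0!) = 1/4
Σ = 1/4  ⇒  CG² = 48/5·1/4² = 3/5
CG = +√(3/5) = +0.774597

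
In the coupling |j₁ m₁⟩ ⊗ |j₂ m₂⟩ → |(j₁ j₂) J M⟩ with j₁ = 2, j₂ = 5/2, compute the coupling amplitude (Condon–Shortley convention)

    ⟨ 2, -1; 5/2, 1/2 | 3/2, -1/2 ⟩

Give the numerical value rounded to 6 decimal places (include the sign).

j₁+j₂−J=3  J+j₁−j₂=1  J−j₁+j₂=2  j₁+j₂+J+1=7
(j₁±m₁, j₂±m₂, J±M) = (1,3,3,2,1,2)
P² = 48/35
sum k=2..3:
  [2] +1/2 = 1/2
  [3] −1/12 = -1/12
S = 5/12
C² = P²·S² = 5/21 ; C = +0.487950

+√(5/21) ≈ +0.487950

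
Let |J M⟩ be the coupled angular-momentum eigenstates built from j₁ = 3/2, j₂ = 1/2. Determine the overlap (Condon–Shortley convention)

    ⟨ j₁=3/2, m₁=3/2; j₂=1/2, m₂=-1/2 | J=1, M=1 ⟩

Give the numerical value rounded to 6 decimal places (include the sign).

+0.866025  (= +√(3/4))

triangle: 1!×2!×0!/4! = 2/24
(j±m)!: 3!×0!×0!×1!×2!×0! = 12
prefactor² = (2J+1)×Δ×N² = 3
  k=0: +1/(0!×1!×0!×0!×2!×0!) = 1/2
Σ = 1/2  ⇒  CG² = 3×1/2² = 3/4
CG = +√(3/4) = +0.866025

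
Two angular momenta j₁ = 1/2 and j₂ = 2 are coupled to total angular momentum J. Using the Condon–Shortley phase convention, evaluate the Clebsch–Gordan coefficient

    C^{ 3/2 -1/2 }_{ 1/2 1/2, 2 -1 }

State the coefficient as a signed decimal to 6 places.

√[4·1!0!3!/5! · 1!0!1!3!1!2!] = √(12/5)
  +(−1)^0/∏(0,1,0,1,0,2)! = 1/2  (running 1/2)
⟨..|..⟩ = √(12/5)·(1/2) = +0.774597

+0.774597  (= +√(3/5))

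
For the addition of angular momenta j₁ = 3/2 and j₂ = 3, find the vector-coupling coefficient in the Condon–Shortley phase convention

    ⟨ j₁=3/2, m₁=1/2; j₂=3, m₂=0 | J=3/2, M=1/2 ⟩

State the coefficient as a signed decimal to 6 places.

j₁+j₂−J=3  J+j₁−j₂=0  J−j₁+j₂=3  j₁+j₂+J+1=7
(j₁±m₁, j₂±m₂, J±M) = (2,1,3,3,2,1)
P² = 144/35
sum k=1..1:
  [1] −1/4 = -1/4
S = -1/4
C² = P²·S² = 9/35 ; C = -0.507093

−√(9/35) = -0.507093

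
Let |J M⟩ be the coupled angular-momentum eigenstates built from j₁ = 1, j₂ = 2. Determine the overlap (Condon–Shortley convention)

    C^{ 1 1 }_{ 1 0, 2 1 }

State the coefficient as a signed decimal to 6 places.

triangle: 2!*0!*2!/5! = 4/120
(j±m)!: 1!*1!*3!*1!*2!*0! = 12
prefactor² = (2J+1)*Δ*N² = 6/5
  k=1: −1/(1!*1!*0!*2!*0!*0!) = -1/2
Σ = -1/2  ⇒  CG² = 6/5*(-1/2)² = 3/10
CG = −√(3/10) = -0.547723

−√(3/10) ≈ -0.547723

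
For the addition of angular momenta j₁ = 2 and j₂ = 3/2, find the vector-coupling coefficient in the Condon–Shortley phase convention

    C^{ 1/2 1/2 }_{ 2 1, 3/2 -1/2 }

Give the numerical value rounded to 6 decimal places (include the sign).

triangle: 3!*1!*0!/5! = 6/120
(j±m)!: 3!*1!*1!*2!*1!*0! = 12
prefactor² = (2J+1)*Δ*N² = 6/5
  k=1: −1/(1!*2!*0!*0!*1!*0!) = -1/2
Σ = -1/2  ⇒  CG² = 6/5*(-1/2)² = 3/10
CG = −√(3/10) = -0.547723

-0.547723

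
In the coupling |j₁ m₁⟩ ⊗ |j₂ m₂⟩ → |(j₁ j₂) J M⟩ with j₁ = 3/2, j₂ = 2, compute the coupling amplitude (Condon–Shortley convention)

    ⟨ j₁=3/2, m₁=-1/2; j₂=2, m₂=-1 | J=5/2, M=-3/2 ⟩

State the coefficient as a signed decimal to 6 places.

j₁+j₂−J=1  J+j₁−j₂=2  J−j₁+j₂=3  j₁+j₂+J+1=7
(j₁±m₁, j₂±m₂, J±M) = (1,2,1,3,1,4)
P² = 144/35
sum k=0..1:
  [0] +1/4 = 1/4
  [1] −1/6 = -1/6
S = 1/12
C² = P²·S² = 1/35 ; C = +0.169031

+0.169031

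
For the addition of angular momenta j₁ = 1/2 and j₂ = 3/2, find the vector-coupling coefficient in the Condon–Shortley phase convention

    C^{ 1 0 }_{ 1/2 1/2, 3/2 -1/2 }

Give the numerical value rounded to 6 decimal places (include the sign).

triangle: 1!×0!×2!/4! = 2/24
(j±m)!: 1!×0!×1!×2!×1!×1! = 2
prefactor² = (2J+1)×Δ×N² = 1/2
  k=0: +1/(0!×1!×0!×1!×0!×1!) = 1
Σ = 1  ⇒  CG² = 1/2×1² = 1/2
CG = +√(1/2) = +0.707107

+√(1/2) ≈ +0.707107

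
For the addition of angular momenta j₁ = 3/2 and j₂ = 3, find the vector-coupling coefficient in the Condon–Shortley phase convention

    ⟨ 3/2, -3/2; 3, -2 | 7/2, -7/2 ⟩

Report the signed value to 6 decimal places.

−√(1/3) = -0.577350

triangle: 1!*2!*5!/9! = 240/362880
(j±m)!: 0!*3!*1!*5!*0!*7! = 3628800
prefactor² = (2J+1)*Δ*N² = 19200
  k=1: −1/(1!*0!*2!*0!*0!*5!) = -1/240
Σ = -1/240  ⇒  CG² = 19200*(-1/240)² = 1/3
CG = −√(1/3) = -0.577350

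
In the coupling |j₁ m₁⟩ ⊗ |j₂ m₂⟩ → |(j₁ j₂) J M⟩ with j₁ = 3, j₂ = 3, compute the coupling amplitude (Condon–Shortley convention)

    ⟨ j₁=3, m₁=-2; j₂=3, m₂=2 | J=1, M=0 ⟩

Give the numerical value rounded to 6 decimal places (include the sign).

+0.377964  (= +√(1/7))

√[3·5!1!1!/8! · 1!5!5!1!1!1!] = √(900/7)
  +(−1)^4/∏(4,1,1,1,0,0)! = 1/24  (running 1/24)
  +(−1)^5/∏(5,0,0,0,1,1)! = -1/120  (running 1/30)
⟨..|..⟩ = √(900/7)·(1/30) = +0.377964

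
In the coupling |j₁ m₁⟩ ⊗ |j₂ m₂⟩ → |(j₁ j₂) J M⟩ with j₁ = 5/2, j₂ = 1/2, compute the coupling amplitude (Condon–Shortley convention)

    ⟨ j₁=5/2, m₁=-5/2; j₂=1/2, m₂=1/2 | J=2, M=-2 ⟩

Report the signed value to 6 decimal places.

j₁+j₂−J=1  J+j₁−j₂=4  J−j₁+j₂=0  j₁+j₂+J+1=6
(j₁±m₁, j₂±m₂, J±M) = (0,5,1,0,0,4)
P² = 480
sum k=1..1:
  [1] −1/24 = -1/24
S = -1/24
C² = P²·S² = 5/6 ; C = -0.912871

−√(5/6) ≈ -0.912871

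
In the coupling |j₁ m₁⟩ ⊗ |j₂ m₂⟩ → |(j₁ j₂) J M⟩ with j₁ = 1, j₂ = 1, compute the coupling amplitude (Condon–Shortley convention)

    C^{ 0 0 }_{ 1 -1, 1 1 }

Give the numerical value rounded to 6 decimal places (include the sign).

triangle: 2!×0!×0!/3! = 2/6
(j±m)!: 0!×2!×2!×0!×0!×0! = 4
prefactor² = (2J+1)×Δ×N² = 4/3
  k=2: +1/(2!×0!×0!×0!×0!×0!) = 1/2
Σ = 1/2  ⇒  CG² = 4/3×1/2² = 1/3
CG = +√(1/3) = +0.577350

+0.577350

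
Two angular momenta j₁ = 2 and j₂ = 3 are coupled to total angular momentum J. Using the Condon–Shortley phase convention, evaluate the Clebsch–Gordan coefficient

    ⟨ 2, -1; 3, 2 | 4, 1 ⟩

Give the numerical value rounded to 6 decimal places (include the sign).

−√(7/20) ≈ -0.591608

triangle: 1!*3!*5!/10! = 720/3628800
(j±m)!: 1!*3!*5!*1!*5!*3! = 518400
prefactor² = (2J+1)*Δ*N² = 6480/7
  k=0: +1/(0!*1!*3!*5!*0!*0!) = 1/720
  k=1: −1/(1!*0!*2!*4!*1!*1!) = -1/48
Σ = -7/360  ⇒  CG² = 6480/7*(-7/360)² = 7/20
CG = −√(7/20) = -0.591608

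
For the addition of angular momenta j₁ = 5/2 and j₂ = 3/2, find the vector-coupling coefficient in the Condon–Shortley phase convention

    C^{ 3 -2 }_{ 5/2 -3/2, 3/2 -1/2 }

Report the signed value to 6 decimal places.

√[7·1!4!2!/8! · 1!4!1!2!1!5!] = √(48)
  +(−1)^0/∏(0,1,4,1,0,1)! = 1/24  (running 1/24)
  +(−1)^1/∏(1,0,3,0,1,2)! = -1/12  (running -1/24)
⟨..|..⟩ = √(48)·(-1/24) = -0.288675

−√(1/12) = -0.288675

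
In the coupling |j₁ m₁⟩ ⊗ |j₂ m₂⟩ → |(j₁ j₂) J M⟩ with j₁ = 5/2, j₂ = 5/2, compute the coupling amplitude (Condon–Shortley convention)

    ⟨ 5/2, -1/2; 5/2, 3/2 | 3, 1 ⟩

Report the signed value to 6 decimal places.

triangle: 2!*3!*3!/9! = 72/362880
(j±m)!: 2!*3!*4!*1!*4!*2! = 13824
prefactor² = (2J+1)*Δ*N² = 96/5
  k=1: −1/(1!*1!*2!*3!*1!*0!) = -1/12
  k=2: +1/(2!*0!*1!*2!*2!*1!) = 1/8
Σ = 1/24  ⇒  CG² = 96/5*1/24² = 1/30
CG = +√(1/30) = +0.182574

+√(1/30) = +0.182574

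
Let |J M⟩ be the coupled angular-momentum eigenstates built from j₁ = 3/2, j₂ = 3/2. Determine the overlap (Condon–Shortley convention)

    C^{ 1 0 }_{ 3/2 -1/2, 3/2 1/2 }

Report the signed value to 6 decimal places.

−√(1/20) = -0.223607

triangle: 2!×1!×1!/5! = 2/120
(j±m)!: 1!×2!×2!×1!×1!×1! = 4
prefactor² = (2J+1)×Δ×N² = 1/5
  k=1: −1/(1!×1!×1!×1!×0!×0!) = -1
  k=2: +1/(2!×0!×0!×0!×1!×1!) = 1/2
Σ = -1/2  ⇒  CG² = 1/5×(-1/2)² = 1/20
CG = −√(1/20) = -0.223607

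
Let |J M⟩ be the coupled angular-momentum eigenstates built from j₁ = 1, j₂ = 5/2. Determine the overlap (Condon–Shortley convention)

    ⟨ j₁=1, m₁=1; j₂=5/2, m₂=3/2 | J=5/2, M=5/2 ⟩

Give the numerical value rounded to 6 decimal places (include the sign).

√[6·1!1!4!/7! · 2!0!4!1!5!0!] = √(1152/7)
  +(−1)^0/∏(0,1,0,4,1,0)! = 1/24  (running 1/24)
⟨..|..⟩ = √(1152/7)·(1/24) = +0.534522

+√(2/7) ≈ +0.534522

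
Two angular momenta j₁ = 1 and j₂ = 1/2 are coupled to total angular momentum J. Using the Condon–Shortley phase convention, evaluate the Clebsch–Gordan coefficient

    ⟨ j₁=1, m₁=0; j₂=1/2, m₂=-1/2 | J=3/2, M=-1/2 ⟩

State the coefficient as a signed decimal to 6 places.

√[4·0!2!1!/4! · 1!1!0!1!1!2!] = √(2/3)
  +(−1)^0/∏(0,0,1,0,1,1)! = 1  (running 1)
⟨..|..⟩ = √(2/3)·(1) = +0.816497

+√(2/3) = +0.816497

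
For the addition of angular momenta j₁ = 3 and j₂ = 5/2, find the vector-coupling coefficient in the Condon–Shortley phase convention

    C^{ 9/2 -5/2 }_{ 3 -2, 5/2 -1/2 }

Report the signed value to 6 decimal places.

−√(49/198) ≈ -0.497468

triangle: 1!·5!·4!/11! = 2880/39916800
(j±m)!: 1!·5!·2!·3!·2!·7! = 14515200
prefactor² = (2J+1)·Δ·N² = 115200/11
  k=0: +1/(0!·1!·5!·2!·0!·2!) = 1/480
  k=1: −1/(1!·0!·4!·1!·1!·3!) = -1/144
Σ = -7/1440  ⇒  CG² = 115200/11·(-7/1440)² = 49/198
CG = −√(49/198) = -0.497468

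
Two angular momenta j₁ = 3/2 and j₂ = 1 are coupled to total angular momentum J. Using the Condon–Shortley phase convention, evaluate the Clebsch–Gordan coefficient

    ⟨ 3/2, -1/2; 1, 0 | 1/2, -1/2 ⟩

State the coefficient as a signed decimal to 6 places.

-0.577350

j₁+j₂−J=2  J+j₁−j₂=1  J−j₁+j₂=0  j₁+j₂+J+1=4
(j₁±m₁, j₂±m₂, J±M) = (1,2,1,1,0,1)
P² = 1/3
sum k=1..1:
  [1] −1/1 = -1
S = -1
C² = P²·S² = 1/3 ; C = -0.577350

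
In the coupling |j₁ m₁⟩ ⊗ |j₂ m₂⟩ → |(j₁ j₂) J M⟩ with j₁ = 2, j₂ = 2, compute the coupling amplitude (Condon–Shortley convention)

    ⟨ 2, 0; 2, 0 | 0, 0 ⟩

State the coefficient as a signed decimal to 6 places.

+√(1/5) ≈ +0.447214

j₁+j₂−J=4  J+j₁−j₂=0  J−j₁+j₂=0  j₁+j₂+J+1=5
(j₁±m₁, j₂±m₂, J±M) = (2,2,2,2,0,0)
P² = 16/5
sum k=2..2:
  [2] +1/4 = 1/4
S = 1/4
C² = P²·S² = 1/5 ; C = +0.447214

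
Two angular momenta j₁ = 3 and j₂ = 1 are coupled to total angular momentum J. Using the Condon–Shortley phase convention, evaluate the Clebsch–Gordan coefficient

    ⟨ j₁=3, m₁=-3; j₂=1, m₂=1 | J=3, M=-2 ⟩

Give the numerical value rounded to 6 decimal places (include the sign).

-0.500000

j₁+j₂−J=1  J+j₁−j₂=5  J−j₁+j₂=1  j₁+j₂+J+1=8
(j₁±m₁, j₂±m₂, J±M) = (0,6,2,0,1,5)
P² = 3600
sum k=1..1:
  [1] −1/120 = -1/120
S = -1/120
C² = P²·S² = 1/4 ; C = -0.500000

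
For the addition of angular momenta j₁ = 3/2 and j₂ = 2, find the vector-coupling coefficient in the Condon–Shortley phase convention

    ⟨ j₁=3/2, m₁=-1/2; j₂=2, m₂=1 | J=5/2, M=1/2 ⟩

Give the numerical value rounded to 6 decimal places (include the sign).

triangle: 1!*2!*3!/7! = 12/5040
(j±m)!: 1!*2!*3!*1!*3!*2! = 144
prefactor² = (2J+1)*Δ*N² = 72/35
  k=0: +1/(0!*1!*2!*3!*0!*0!) = 1/12
  k=1: −1/(1!*0!*1!*2!*1!*1!) = -1/2
Σ = -5/12  ⇒  CG² = 72/35*(-5/12)² = 5/14
CG = −√(5/14) = -0.597614

-0.597614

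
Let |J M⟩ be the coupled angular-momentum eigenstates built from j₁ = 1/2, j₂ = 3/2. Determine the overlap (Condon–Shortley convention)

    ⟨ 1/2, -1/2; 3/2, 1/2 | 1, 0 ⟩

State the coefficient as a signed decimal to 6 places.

j₁+j₂−J=1  J+j₁−j₂=0  J−j₁+j₂=2  j₁+j₂+J+1=4
(j₁±m₁, j₂±m₂, J±M) = (0,1,2,1,1,1)
P² = 1/2
sum k=1..1:
  [1] −1/1 = -1
S = -1
C² = P²·S² = 1/2 ; C = -0.707107

−√(1/2) ≈ -0.707107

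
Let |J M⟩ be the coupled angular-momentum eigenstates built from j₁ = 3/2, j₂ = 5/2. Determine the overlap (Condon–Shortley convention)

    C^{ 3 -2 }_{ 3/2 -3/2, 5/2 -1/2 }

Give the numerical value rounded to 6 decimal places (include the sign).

√[7·1!2!4!/8! · 0!3!2!3!1!5!] = √(72)
  +(−1)^1/∏(1,0,2,1,0,3)! = -1/12  (running -1/12)
⟨..|..⟩ = √(72)·(-1/12) = -0.707107

-0.707107  (= −√(1/2))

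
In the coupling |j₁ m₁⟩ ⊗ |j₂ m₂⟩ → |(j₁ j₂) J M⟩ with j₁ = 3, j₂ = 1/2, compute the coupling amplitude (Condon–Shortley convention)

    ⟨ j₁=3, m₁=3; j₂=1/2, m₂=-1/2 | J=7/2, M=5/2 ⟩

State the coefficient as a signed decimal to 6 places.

+0.377964

triangle: 0!·6!·1!/8! = 720/40320
(j±m)!: 6!·0!·0!·1!·6!·1! = 518400
prefactor² = (2J+1)·Δ·N² = 518400/7
  k=0: +1/(0!·0!·0!·0!·6!·1!) = 1/720
Σ = 1/720  ⇒  CG² = 518400/7·1/720² = 1/7
CG = +√(1/7) = +0.377964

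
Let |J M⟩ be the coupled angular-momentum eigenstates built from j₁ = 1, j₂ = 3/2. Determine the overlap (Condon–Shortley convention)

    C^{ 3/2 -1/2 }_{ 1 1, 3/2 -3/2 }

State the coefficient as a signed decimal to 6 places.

+√(2/5) ≈ +0.632456

j₁+j₂−J=1  J+j₁−j₂=1  J−j₁+j₂=2  j₁+j₂+J+1=5
(j₁±m₁, j₂±m₂, J±M) = (2,0,0,3,1,2)
P² = 8/5
sum k=0..0:
  [0] +1/2 = 1/2
S = 1/2
C² = P²·S² = 2/5 ; C = +0.632456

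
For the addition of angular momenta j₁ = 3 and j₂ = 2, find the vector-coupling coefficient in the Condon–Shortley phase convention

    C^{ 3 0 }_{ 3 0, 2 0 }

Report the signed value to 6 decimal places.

√[7·2!4!2!/9! · 3!3!2!2!3!3!] = √(48/5)
  +(−1)^0/∏(0,2,3,2,1,0)! = 1/24  (running 1/24)
  +(−1)^1/∏(1,1,2,1,2,1)! = -1/4  (running -5/24)
  +(−1)^2/∏(2,0,1,0,3,2)! = 1/24  (running -1/6)
⟨..|..⟩ = √(48/5)·(-1/6) = -0.516398

-0.516398  (= −√(4/15))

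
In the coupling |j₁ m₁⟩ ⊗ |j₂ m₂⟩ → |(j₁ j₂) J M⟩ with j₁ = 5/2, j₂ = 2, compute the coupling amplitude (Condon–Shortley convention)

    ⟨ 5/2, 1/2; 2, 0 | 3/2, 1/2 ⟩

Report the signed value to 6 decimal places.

-0.239046

triangle: 3!*2!*1!/7! = 12/5040
(j±m)!: 3!*2!*2!*2!*2!*1! = 96
prefactor² = (2J+1)*Δ*N² = 32/35
  k=1: −1/(1!*2!*1!*1!*1!*0!) = -1/2
  k=2: +1/(2!*1!*0!*0!*2!*1!) = 1/4
Σ = -1/4  ⇒  CG² = 32/35*(-1/4)² = 2/35
CG = −√(2/35) = -0.239046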